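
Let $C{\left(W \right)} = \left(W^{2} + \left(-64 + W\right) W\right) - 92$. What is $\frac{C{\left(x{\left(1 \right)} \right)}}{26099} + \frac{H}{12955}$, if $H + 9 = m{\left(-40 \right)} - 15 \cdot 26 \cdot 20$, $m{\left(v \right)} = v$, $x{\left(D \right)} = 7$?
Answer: $- \frac{210577161}{338112545} \approx -0.6228$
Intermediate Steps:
$H = -7849$ ($H = -9 - \left(40 + 15 \cdot 26 \cdot 20\right) = -9 - \left(40 + 390 \cdot 20\right) = -9 - 7840 = -7849$)
$C{\left(W \right)} = -92 + W^{2} + W \left(-64 + W\right)$ ($C{\left(W \right)} = \left(W^{2} + W \left(-64 + W\right)\right) - 92 = -92 + W^{2} + W \left(-64 + W\right)$)
$\frac{C{\left(x{\left(1 \right)} \right)}}{26099} + \frac{H}{12955} = \frac{-92 - 448 + 2 \cdot 7^{2}}{26099} - \frac{7849}{12955} = \left(-92 - 448 + 2 \cdot 49\right) \frac{1}{26099} - \frac{7849}{12955} = \left(-92 - 448 + 98\right) \frac{1}{26099} - \frac{7849}{12955} = \left(-442\right) \frac{1}{26099} - \frac{7849}{12955} = - \frac{442}{26099} - \frac{7849}{12955} = - \frac{210577161}{338112545}$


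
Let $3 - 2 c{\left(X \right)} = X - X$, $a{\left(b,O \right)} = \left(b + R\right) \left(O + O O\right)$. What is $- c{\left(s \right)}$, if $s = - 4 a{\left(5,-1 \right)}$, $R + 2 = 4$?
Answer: $- \frac{3}{2} \approx -1.5$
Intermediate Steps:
$R = 2$ ($R = -2 + 4 = 2$)
$a{\left(b,O \right)} = \left(2 + b\right) \left(O + O^{2}\right)$ ($a{\left(b,O \right)} = \left(b + 2\right) \left(O + O O\right) = \left(2 + b\right) \left(O + O^{2}\right)$)
$s = 0$ ($s = - 4 \left(- (2 + 5 + 2 \left(-1\right) - 5)\right) = - 4 \left(- (2 + 5 - 2 - 5)\right) = - 4 \left(\left(-1\right) 0\right) = \left(-4\right) 0 = 0$)
$c{\left(X \right)} = \frac{3}{2}$ ($c{\left(X \right)} = \frac{3}{2} - \frac{X - X}{2} = \frac{3}{2} - 0 = \frac{3}{2} + 0 = \frac{3}{2}$)
$- c{\left(s \right)} = \left(-1\right) \frac{3}{2} = - \frac{3}{2}$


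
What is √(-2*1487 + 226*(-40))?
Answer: I*√12014 ≈ 109.61*I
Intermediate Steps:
√(-2*1487 + 226*(-40)) = √(-2974 - 9040) = √(-12014) = I*√12014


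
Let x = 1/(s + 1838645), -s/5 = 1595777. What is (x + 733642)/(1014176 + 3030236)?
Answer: 4504737954079/24833660338880 ≈ 0.18140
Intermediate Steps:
s = -7978885 (s = -5*1595777 = -7978885)
x = -1/6140240 (x = 1/(-7978885 + 1838645) = 1/(-6140240) = -1/6140240 ≈ -1.6286e-7)
(x + 733642)/(1014176 + 3030236) = (-1/6140240 + 733642)/(1014176 + 3030236) = (4504737954079/6140240)/4044412 = (4504737954079/6140240)*(1/4044412) = 4504737954079/24833660338880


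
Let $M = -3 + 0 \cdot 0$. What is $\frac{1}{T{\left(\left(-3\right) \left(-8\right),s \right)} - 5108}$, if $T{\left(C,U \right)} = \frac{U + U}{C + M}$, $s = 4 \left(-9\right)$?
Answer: $- \frac{7}{35780} \approx -0.00019564$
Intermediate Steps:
$s = -36$
$M = -3$ ($M = -3 + 0 = -3$)
$T{\left(C,U \right)} = \frac{2 U}{-3 + C}$ ($T{\left(C,U \right)} = \frac{U + U}{C - 3} = \frac{2 U}{-3 + C}$)
$\frac{1}{T{\left(\left(-3\right) \left(-8\right),s \right)} - 5108} = \frac{1}{2 \left(-36\right) \frac{1}{-3 - -24} - 5108} = \frac{1}{2 \left(-36\right) \frac{1}{-3 + 24} - 5108} = \frac{1}{2 \left(-36\right) \frac{1}{21} - 5108} = \frac{1}{- \frac{24}{7} - 5108} = \frac{1}{- \frac{35780}{7}} = - \frac{7}{35780}$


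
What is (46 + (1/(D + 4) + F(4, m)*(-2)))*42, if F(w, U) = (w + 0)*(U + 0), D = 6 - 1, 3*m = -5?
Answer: 7490/3 ≈ 2496.7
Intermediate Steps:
m = -5/3 (m = (1/3)*(-5) = -5/3 ≈ -1.6667)
D = 5
F(w, U) = U*w (F(w, U) = w*U = U*w)
(46 + (1/(D + 4) + F(4, m)*(-2)))*42 = (46 + (1/(5 + 4) - 5/3*4*(-2)))*42 = (46 + (1/9 - 20/3*(-2)))*42 = (46 + (1/9 + 40/3))*42 = (46 + 121/9)*42 = (535/9)*42 = 7490/3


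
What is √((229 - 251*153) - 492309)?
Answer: I*√530483 ≈ 728.34*I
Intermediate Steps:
√((229 - 251*153) - 492309) = √((229 - 38403) - 492309) = √(-38174 - 492309) = √(-530483) = I*√530483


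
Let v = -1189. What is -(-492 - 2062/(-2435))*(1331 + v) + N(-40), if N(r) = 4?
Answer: 169835776/2435 ≈ 69748.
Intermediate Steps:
-(-492 - 2062/(-2435))*(1331 + v) + N(-40) = -(-492 - 2062/(-2435))*(1331 - 1189) + 4 = -(-492 - 2062*(-1/2435))*142 + 4 = -(-492 + 2062/2435)*142 + 4 = -(-1195958)*142/2435 + 4 = -1*(-169826036/2435) + 4 = 169826036/2435 + 4 = 169835776/2435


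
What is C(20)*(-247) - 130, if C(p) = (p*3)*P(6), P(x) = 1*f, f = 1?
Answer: -14950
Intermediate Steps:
P(x) = 1 (P(x) = 1*1 = 1)
C(p) = 3*p (C(p) = (p*3)*1 = (3*p)*1 = 3*p)
C(20)*(-247) - 130 = (3*20)*(-247) - 130 = 60*(-247) - 130 = -14820 - 130 = -14950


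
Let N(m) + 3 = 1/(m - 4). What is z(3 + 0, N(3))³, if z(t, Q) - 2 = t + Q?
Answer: 1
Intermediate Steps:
N(m) = -3 + 1/(-4 + m) (N(m) = -3 + 1/(m - 4) = -3 + 1/(-4 + m))
z(t, Q) = 2 + Q + t (z(t, Q) = 2 + (t + Q) = 2 + (Q + t) = 2 + Q + t)
z(3 + 0, N(3))³ = (2 + (13 - 3*3)/(-4 + 3) + (3 + 0))³ = (2 + (13 - 9)/(-1) + 3)³ = (2 - 1*4 + 3)³ = (2 - 4 + 3)³ = 1³ = 1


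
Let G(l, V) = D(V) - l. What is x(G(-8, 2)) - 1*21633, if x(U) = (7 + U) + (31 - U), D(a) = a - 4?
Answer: -21595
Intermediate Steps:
D(a) = -4 + a
G(l, V) = -4 + V - l (G(l, V) = (-4 + V) - l = -4 + V - l)
x(U) = 38
x(G(-8, 2)) - 1*21633 = 38 - 1*21633 = 38 - 21633 = -21595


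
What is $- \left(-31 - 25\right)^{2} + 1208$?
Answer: $-1928$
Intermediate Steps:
$- \left(-31 - 25\right)^{2} + 1208 = - \left(-56\right)^{2} + 1208 = \left(-1\right) 3136 + 1208 = -3136 + 1208 = -1928$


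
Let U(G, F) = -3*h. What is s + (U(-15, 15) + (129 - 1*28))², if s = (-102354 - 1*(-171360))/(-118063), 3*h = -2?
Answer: 1252461361/118063 ≈ 10608.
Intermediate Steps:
h = -⅔ (h = (⅓)*(-2) = -⅔ ≈ -0.66667)
U(G, F) = 2 (U(G, F) = -3*(-⅔) = 2)
s = -69006/118063 (s = (-102354 + 171360)*(-1/118063) = 69006*(-1/118063) = -69006/118063 ≈ -0.58448)
s + (U(-15, 15) + (129 - 1*28))² = -69006/118063 + (2 + (129 - 1*28))² = -69006/118063 + (2 + (129 - 28))² = -69006/118063 + (2 + 101)² = -69006/118063 + 103² = -69006/118063 + 10609 = 1252461361/118063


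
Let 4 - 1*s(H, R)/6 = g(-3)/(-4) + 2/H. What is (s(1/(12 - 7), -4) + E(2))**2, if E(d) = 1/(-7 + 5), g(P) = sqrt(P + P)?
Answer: 5275/4 - 219*I*sqrt(6)/2 ≈ 1318.8 - 268.22*I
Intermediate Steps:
g(P) = sqrt(2)*sqrt(P) (g(P) = sqrt(2*P) = sqrt(2)*sqrt(P))
s(H, R) = 24 - 12/H + 3*I*sqrt(6)/2 (s(H, R) = 24 - 6*((sqrt(2)*sqrt(-3))/(-4) + 2/H) = 24 - 6*((sqrt(2)*(I*sqrt(3)))*(-1/4) + 2/H) = 24 - 6*((I*sqrt(6))*(-1/4) + 2/H) = 24 - 6*(-I*sqrt(6)/4 + 2/H) = 24 - 6*(2/H - I*sqrt(6)/4) = 24 + (-12/H + 3*I*sqrt(6)/2) = 24 - 12/H + 3*I*sqrt(6)/2)
E(d) = -1/2 (E(d) = 1/(-2) = -1/2)
(s(1/(12 - 7), -4) + E(2))**2 = ((24 - 12/(1/(12 - 7)) + 3*I*sqrt(6)/2) - 1/2)**2 = ((24 - 12/(1/5) + 3*I*sqrt(6)/2) - 1/2)**2 = ((24 - 12/1/5 + 3*I*sqrt(6)/2) - 1/2)**2 = ((24 - 12*5 + 3*I*sqrt(6)/2) - 1/2)**2 = ((24 - 60 + 3*I*sqrt(6)/2) - 1/2)**2 = ((-36 + 3*I*sqrt(6)/2) - 1/2)**2 = (-73/2 + 3*I*sqrt(6)/2)**2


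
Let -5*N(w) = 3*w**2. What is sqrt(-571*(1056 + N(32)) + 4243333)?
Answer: sqrt(99779485)/5 ≈ 1997.8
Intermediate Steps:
N(w) = -3*w**2/5
sqrt(-571*(1056 + N(32)) + 4243333) = sqrt(-571*(1056 - 3/5*32**2) + 4243333) = sqrt(-571*(1056 - 3/5*1024) + 4243333) = sqrt(-571*(1056 - 3072/5) + 4243333) = sqrt(-571*2208/5 + 4243333) = sqrt(-1260768/5 + 4243333) = sqrt(19955897/5) = sqrt(99779485)/5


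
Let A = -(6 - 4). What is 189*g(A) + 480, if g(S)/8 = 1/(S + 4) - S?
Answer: 4260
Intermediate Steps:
A = -2 (A = -1*2 = -2)
g(S) = -8*S + 8/(4 + S) (g(S) = 8*(1/(S + 4) - S) = 8*(1/(4 + S) - S) = -8*S + 8/(4 + S))
189*g(A) + 480 = 189*(8*(1 - 1*(-2)**2 - 4*(-2))/(4 - 2)) + 480 = 189*(8*(1 - 1*4 + 8)/2) + 480 = 189*(8*(1/2)*(1 - 4 + 8)) + 480 = 189*(8*(1/2)*5) + 480 = 189*20 + 480 = 3780 + 480 = 4260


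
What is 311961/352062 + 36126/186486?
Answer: 3938608381/3647479674 ≈ 1.0798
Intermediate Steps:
311961/352062 + 36126/186486 = 311961*(1/352062) + 36126*(1/186486) = 103987/117354 + 6021/31081 = 3938608381/3647479674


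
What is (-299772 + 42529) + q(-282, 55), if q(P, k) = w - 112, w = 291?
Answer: -257064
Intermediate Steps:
q(P, k) = 179 (q(P, k) = 291 - 112 = 179)
(-299772 + 42529) + q(-282, 55) = (-299772 + 42529) + 179 = -257243 + 179 = -257064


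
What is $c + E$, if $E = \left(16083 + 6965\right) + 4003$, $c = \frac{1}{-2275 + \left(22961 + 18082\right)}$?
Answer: $\frac{1048713169}{38768} \approx 27051.0$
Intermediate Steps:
$c = \frac{1}{38768}$ ($c = \frac{1}{-2275 + 41043} = \frac{1}{38768} \approx 2.5794 \cdot 10^{-5}$)
$E = 27051$ ($E = 23048 + 4003 = 27051$)
$c + E = \frac{1}{38768} + 27051 = \frac{1048713169}{38768}$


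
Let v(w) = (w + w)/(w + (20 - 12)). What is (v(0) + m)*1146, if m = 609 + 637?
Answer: 1427916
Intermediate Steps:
m = 1246
v(w) = 2*w/(8 + w) (v(w) = (2*w)/(w + 8) = (2*w)/(8 + w) = 2*w/(8 + w))
(v(0) + m)*1146 = (2*0/(8 + 0) + 1246)*1146 = (2*0/8 + 1246)*1146 = (2*0*(⅛) + 1246)*1146 = (0 + 1246)*1146 = 1246*1146 = 1427916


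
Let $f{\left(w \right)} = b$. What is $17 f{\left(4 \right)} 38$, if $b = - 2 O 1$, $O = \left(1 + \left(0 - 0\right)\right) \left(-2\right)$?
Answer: $2584$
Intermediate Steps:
$O = -2$ ($O = \left(1 + \left(0 + 0\right)\right) \left(-2\right) = \left(1 + 0\right) \left(-2\right) = 1 \left(-2\right) = -2$)
$b = 4$ ($b = \left(-2\right) \left(-2\right) 1 = 4 \cdot 1 = 4$)
$f{\left(w \right)} = 4$
$17 f{\left(4 \right)} 38 = 17 \cdot 4 \cdot 38 = 68 \cdot 38 = 2584$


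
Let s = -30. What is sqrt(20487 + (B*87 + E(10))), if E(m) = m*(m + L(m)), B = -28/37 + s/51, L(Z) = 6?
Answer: sqrt(8122504069)/629 ≈ 143.28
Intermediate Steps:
B = -846/629 (B = -28/37 - 30/51 = -28*1/37 - 30*1/51 = -28/37 - 10/17 = -846/629 ≈ -1.3450)
E(m) = m*(6 + m) (E(m) = m*(m + 6) = m*(6 + m))
sqrt(20487 + (B*87 + E(10))) = sqrt(20487 + (-846/629*87 + 10*(6 + 10))) = sqrt(20487 + (-73602/629 + 10*16)) = sqrt(20487 + (-73602/629 + 160)) = sqrt(20487 + 27038/629) = sqrt(12913361/629) = sqrt(8122504069)/629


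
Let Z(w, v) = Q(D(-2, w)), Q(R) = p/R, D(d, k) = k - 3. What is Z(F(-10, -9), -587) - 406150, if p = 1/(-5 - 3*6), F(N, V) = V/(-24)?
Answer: -196170442/483 ≈ -4.0615e+5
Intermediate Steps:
D(d, k) = -3 + k
F(N, V) = -V/24 (F(N, V) = V*(-1/24) = -V/24)
p = -1/23 (p = 1/(-5 - 18) = 1/(-23) = -1/23 ≈ -0.043478)
Q(R) = -1/(23*R)
Z(w, v) = -1/(23*(-3 + w))
Z(F(-10, -9), -587) - 406150 = -1/(-69 + 23*(-1/24*(-9))) - 406150 = -1/(-69 + 23*(3/8)) - 406150 = -1/(-69 + 69/8) - 406150 = -1/(-483/8) - 406150 = -1*(-8/483) - 406150 = 8/483 - 406150 = -196170442/483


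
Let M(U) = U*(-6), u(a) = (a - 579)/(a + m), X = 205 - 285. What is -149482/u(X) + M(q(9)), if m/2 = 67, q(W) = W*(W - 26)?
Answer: 8676990/659 ≈ 13167.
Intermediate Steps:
X = -80
q(W) = W*(-26 + W)
m = 134 (m = 2*67 = 134)
u(a) = (-579 + a)/(134 + a) (u(a) = (a - 579)/(a + 134) = (-579 + a)/(134 + a))
M(U) = -6*U
-149482/u(X) + M(q(9)) = -149482*(134 - 80)/(-579 - 80) - 54*(-26 + 9) = -149482/(-659/54) - 54*(-17) = -149482/((1/54)*(-659)) - 6*(-153) = -149482/(-659/54) + 918 = -149482*(-54/659) + 918 = 8072028/659 + 918 = 8676990/659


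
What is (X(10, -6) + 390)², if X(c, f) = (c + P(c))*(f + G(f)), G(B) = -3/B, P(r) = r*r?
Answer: 46225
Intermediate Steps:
P(r) = r²
X(c, f) = (c + c²)*(f - 3/f)
(X(10, -6) + 390)² = (10*(-3 - 3*10 + (-6)²*(1 + 10))/(-6) + 390)² = (10*(-⅙)*(-3 - 30 + 36*11) + 390)² = (10*(-⅙)*(-3 - 30 + 396) + 390)² = (10*(-⅙)*363 + 390)² = (-605 + 390)² = (-215)² = 46225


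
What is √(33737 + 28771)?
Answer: 2*√15627 ≈ 250.02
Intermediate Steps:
√(33737 + 28771) = √62508 = 2*√15627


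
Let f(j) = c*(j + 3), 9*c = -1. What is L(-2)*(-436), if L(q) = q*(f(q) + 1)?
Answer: 6976/9 ≈ 775.11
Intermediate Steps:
c = -⅑ (c = (⅑)*(-1) = -⅑ ≈ -0.11111)
f(j) = -⅓ - j/9 (f(j) = -(j + 3)/9 = -(3 + j)/9 = -⅓ - j/9)
L(q) = q*(⅔ - q/9) (L(q) = q*((-⅓ - q/9) + 1) = q*(⅔ - q/9))
L(-2)*(-436) = ((⅑)*(-2)*(6 - 1*(-2)))*(-436) = ((⅑)*(-2)*(6 + 2))*(-436) = ((⅑)*(-2)*8)*(-436) = -16/9*(-436) = 6976/9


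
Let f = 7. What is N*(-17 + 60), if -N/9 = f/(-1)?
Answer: 2709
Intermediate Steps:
N = 63 (N = -63/(-1) = -63*(-1) = -9*(-7) = 63)
N*(-17 + 60) = 63*(-17 + 60) = 63*43 = 2709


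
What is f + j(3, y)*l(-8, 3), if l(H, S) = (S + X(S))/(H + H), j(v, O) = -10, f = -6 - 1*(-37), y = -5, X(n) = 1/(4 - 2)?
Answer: 531/16 ≈ 33.188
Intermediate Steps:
X(n) = ½ (X(n) = 1/2 = ½)
f = 31 (f = -6 + 37 = 31)
l(H, S) = (½ + S)/(2*H) (l(H, S) = (S + ½)/(H + H) = (½ + S)/((2*H)) = (½ + S)*(1/(2*H)) = (½ + S)/(2*H))
f + j(3, y)*l(-8, 3) = 31 - 5*(1 + 2*3)/(2*(-8)) = 31 - 5*(-1)*(1 + 6)/(2*8) = 31 - 5*(-1)*7/(2*8) = 31 - 10*(-7/32) = 31 + 35/16 = 531/16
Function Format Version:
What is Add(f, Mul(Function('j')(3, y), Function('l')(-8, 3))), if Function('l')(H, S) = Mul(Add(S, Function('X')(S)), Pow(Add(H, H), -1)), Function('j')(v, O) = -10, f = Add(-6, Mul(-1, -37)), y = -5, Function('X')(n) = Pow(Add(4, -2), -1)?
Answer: Rational(531, 16) ≈ 33.188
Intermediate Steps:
Function('X')(n) = Rational(1, 2) (Function('X')(n) = Pow(2, -1) = Rational(1, 2))
f = 31 (f = Add(-6, 37) = 31)
Function('l')(H, S) = Mul(Rational(1, 2), Pow(H, -1), Add(Rational(1, 2), S)) (Function('l')(H, S) = Mul(Add(S, Rational(1, 2)), Pow(Add(H, H), -1)) = Mul(Add(Rational(1, 2), S), Pow(Mul(2, H), -1)) = Mul(Add(Rational(1, 2), S), Mul(Rational(1, 2), Pow(H, -1))) = Mul(Rational(1, 2), Pow(H, -1), Add(Rational(1, 2), S)))
Add(f, Mul(Function('j')(3, y), Function('l')(-8, 3))) = Add(31, Mul(-10, Mul(Rational(1, 4), Pow(-8, -1), Add(1, Mul(2, 3))))) = Add(31, Mul(-10, Mul(Rational(1, 4), Rational(-1, 8), Add(1, 6)))) = Add(31, Mul(-10, Mul(Rational(1, 4), Rational(-1, 8), 7))) = Add(31, Mul(-10, Rational(-7, 32))) = Add(31, Rational(35, 16)) = Rational(531, 16)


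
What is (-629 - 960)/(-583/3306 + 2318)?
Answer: -750462/1094675 ≈ -0.68556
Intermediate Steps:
(-629 - 960)/(-583/3306 + 2318) = -1589/(-583*1/3306 + 2318) = -1589/(-583/3306 + 2318) = -1589/7662725/3306 = -1589*3306/7662725 = -750462/1094675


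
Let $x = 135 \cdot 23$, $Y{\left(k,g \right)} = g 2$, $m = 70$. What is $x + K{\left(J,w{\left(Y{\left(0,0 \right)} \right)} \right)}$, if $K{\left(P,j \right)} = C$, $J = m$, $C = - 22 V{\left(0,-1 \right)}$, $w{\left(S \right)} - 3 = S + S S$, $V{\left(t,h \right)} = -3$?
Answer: $3171$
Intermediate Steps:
$Y{\left(k,g \right)} = 2 g$
$w{\left(S \right)} = 3 + S + S^{2}$ ($w{\left(S \right)} = 3 + \left(S + S S\right) = 3 + \left(S + S^{2}\right) = 3 + S + S^{2}$)
$C = 66$ ($C = \left(-22\right) \left(-3\right) = 66$)
$J = 70$
$x = 3105$
$K{\left(P,j \right)} = 66$
$x + K{\left(J,w{\left(Y{\left(0,0 \right)} \right)} \right)} = 3105 + 66 = 3171$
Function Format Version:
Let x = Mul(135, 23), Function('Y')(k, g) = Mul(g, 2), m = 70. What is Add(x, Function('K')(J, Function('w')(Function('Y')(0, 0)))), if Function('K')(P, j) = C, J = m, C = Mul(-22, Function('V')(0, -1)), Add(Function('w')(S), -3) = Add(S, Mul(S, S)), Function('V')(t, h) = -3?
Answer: 3171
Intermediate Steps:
Function('Y')(k, g) = Mul(2, g)
Function('w')(S) = Add(3, S, Pow(S, 2)) (Function('w')(S) = Add(3, Add(S, Mul(S, S))) = Add(3, Add(S, Pow(S, 2))) = Add(3, S, Pow(S, 2)))
C = 66 (C = Mul(-22, -3) = 66)
J = 70
x = 3105
Function('K')(P, j) = 66
Add(x, Function('K')(J, Function('w')(Function('Y')(0, 0)))) = Add(3105, 66) = 3171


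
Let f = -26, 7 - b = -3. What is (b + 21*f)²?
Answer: 287296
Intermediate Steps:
b = 10 (b = 7 - 1*(-3) = 7 + 3 = 10)
(b + 21*f)² = (10 + 21*(-26))² = (10 - 546)² = (-536)² = 287296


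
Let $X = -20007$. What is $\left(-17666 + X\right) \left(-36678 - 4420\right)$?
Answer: $1548284954$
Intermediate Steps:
$\left(-17666 + X\right) \left(-36678 - 4420\right) = \left(-17666 - 20007\right) \left(-36678 - 4420\right) = \left(-37673\right) \left(-41098\right) = 1548284954$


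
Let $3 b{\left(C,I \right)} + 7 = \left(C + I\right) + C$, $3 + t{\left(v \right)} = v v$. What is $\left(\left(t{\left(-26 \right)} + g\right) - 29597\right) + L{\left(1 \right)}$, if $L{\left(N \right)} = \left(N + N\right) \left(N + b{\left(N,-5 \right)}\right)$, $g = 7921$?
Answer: $- \frac{63023}{3} \approx -21008.0$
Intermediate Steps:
$t{\left(v \right)} = -3 + v^{2}$ ($t{\left(v \right)} = -3 + v v = -3 + v^{2}$)
$b{\left(C,I \right)} = - \frac{7}{3} + \frac{I}{3} + \frac{2 C}{3}$ ($b{\left(C,I \right)} = - \frac{7}{3} + \frac{\left(C + I\right) + C}{3} = - \frac{7}{3} + \frac{I + 2 C}{3} = - \frac{7}{3} + \left(\frac{I}{3} + \frac{2 C}{3}\right) = - \frac{7}{3} + \frac{I}{3} + \frac{2 C}{3}$)
$L{\left(N \right)} = 2 N \left(-4 + \frac{5 N}{3}\right)$ ($L{\left(N \right)} = \left(N + N\right) \left(N + \left(- \frac{7}{3} + \frac{1}{3} \left(-5\right) + \frac{2 N}{3}\right)\right) = 2 N \left(N - \left(4 - \frac{2 N}{3}\right)\right) = 2 N \left(N + \left(-4 + \frac{2 N}{3}\right)\right) = 2 N \left(-4 + \frac{5 N}{3}\right)$)
$\left(\left(t{\left(-26 \right)} + g\right) - 29597\right) + L{\left(1 \right)} = \left(\left(\left(-3 + \left(-26\right)^{2}\right) + 7921\right) - 29597\right) + \frac{2}{3} \cdot 1 \left(-12 + 5 \cdot 1\right) = \left(\left(\left(-3 + 676\right) + 7921\right) - 29597\right) + \frac{2}{3} \cdot 1 \left(-12 + 5\right) = \left(\left(673 + 7921\right) - 29597\right) + \frac{2}{3} \cdot 1 \left(-7\right) = \left(8594 - 29597\right) - \frac{14}{3} = -21003 - \frac{14}{3} = - \frac{63023}{3}$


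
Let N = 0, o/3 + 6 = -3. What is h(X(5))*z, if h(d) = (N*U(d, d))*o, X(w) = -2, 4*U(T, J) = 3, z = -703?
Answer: 0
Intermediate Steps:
o = -27 (o = -18 + 3*(-3) = -18 - 9 = -27)
U(T, J) = ¾ (U(T, J) = (¼)*3 = ¾)
h(d) = 0 (h(d) = (0*(¾))*(-27) = 0*(-27) = 0)
h(X(5))*z = 0*(-703) = 0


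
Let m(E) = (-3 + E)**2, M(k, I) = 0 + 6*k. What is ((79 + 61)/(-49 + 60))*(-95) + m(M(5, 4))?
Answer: -5281/11 ≈ -480.09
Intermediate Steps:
M(k, I) = 6*k
((79 + 61)/(-49 + 60))*(-95) + m(M(5, 4)) = ((79 + 61)/(-49 + 60))*(-95) + (-3 + 6*5)**2 = (140/11)*(-95) + (-3 + 30)**2 = (140*(1/11))*(-95) + 27**2 = (140/11)*(-95) + 729 = -13300/11 + 729 = -5281/11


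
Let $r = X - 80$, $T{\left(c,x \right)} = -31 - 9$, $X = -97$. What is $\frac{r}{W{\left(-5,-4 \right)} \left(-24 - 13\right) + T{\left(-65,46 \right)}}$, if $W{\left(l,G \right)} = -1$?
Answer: $59$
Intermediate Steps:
$T{\left(c,x \right)} = -40$ ($T{\left(c,x \right)} = -31 - 9 = -40$)
$r = -177$ ($r = -97 - 80 = -177$)
$\frac{r}{W{\left(-5,-4 \right)} \left(-24 - 13\right) + T{\left(-65,46 \right)}} = - \frac{177}{- (-24 - 13) - 40} = - \frac{177}{\left(-1\right) \left(-37\right) - 40} = - \frac{177}{37 - 40} = - \frac{177}{-3} = \left(-177\right) \left(- \frac{1}{3}\right) = 59$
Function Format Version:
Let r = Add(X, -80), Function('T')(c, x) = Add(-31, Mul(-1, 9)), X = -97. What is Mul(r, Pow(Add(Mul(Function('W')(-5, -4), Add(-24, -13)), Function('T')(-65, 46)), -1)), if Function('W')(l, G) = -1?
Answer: 59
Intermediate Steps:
Function('T')(c, x) = -40 (Function('T')(c, x) = Add(-31, -9) = -40)
r = -177 (r = Add(-97, -80) = -177)
Mul(r, Pow(Add(Mul(Function('W')(-5, -4), Add(-24, -13)), Function('T')(-65, 46)), -1)) = Mul(-177, Pow(Add(Mul(-1, Add(-24, -13)), -40), -1)) = Mul(-177, Pow(Add(Mul(-1, -37), -40), -1)) = Mul(-177, Pow(Add(37, -40), -1)) = Mul(-177, Pow(-3, -1)) = Mul(-177, Rational(-1, 3)) = 59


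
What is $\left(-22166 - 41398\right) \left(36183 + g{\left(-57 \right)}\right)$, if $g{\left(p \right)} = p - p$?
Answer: $-2299936212$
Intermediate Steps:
$g{\left(p \right)} = 0$
$\left(-22166 - 41398\right) \left(36183 + g{\left(-57 \right)}\right) = \left(-22166 - 41398\right) \left(36183 + 0\right) = \left(-63564\right) 36183 = -2299936212$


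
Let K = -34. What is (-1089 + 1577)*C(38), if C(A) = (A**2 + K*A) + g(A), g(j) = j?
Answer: 92720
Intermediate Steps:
C(A) = A**2 - 33*A (C(A) = (A**2 - 34*A) + A = A**2 - 33*A)
(-1089 + 1577)*C(38) = (-1089 + 1577)*(38*(-33 + 38)) = 488*(38*5) = 488*190 = 92720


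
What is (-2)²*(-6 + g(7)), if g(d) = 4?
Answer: -8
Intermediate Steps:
(-2)²*(-6 + g(7)) = (-2)²*(-6 + 4) = 4*(-2) = -8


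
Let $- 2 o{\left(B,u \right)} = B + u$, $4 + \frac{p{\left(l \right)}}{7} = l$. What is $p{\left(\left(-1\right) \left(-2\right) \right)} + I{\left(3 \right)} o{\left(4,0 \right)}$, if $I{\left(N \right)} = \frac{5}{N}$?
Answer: $- \frac{52}{3} \approx -17.333$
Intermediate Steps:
$p{\left(l \right)} = -28 + 7 l$
$o{\left(B,u \right)} = - \frac{B}{2} - \frac{u}{2}$ ($o{\left(B,u \right)} = - \frac{B + u}{2} = - \frac{B}{2} - \frac{u}{2}$)
$p{\left(\left(-1\right) \left(-2\right) \right)} + I{\left(3 \right)} o{\left(4,0 \right)} = \left(-28 + 7 \left(\left(-1\right) \left(-2\right)\right)\right) + \frac{5}{3} \left(\left(- \frac{1}{2}\right) 4 - 0\right) = \left(-28 + 7 \cdot 2\right) + 5 \cdot \frac{1}{3} \left(-2 + 0\right) = \left(-28 + 14\right) + \frac{5}{3} \left(-2\right) = -14 - \frac{10}{3} = - \frac{52}{3}$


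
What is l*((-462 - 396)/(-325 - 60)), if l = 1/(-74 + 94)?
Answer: 39/350 ≈ 0.11143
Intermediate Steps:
l = 1/20 ≈ 0.050000
l*((-462 - 396)/(-325 - 60)) = ((-462 - 396)/(-325 - 60))/20 = (-858/(-385))/20 = (-858*(-1/385))/20 = (1/20)*(78/35) = 39/350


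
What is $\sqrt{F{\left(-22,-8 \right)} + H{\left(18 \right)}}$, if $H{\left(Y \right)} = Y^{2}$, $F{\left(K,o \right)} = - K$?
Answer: $\sqrt{346} \approx 18.601$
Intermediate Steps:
$\sqrt{F{\left(-22,-8 \right)} + H{\left(18 \right)}} = \sqrt{\left(-1\right) \left(-22\right) + 18^{2}} = \sqrt{22 + 324} = \sqrt{346}$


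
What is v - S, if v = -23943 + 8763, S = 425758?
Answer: -440938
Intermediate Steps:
v = -15180
v - S = -15180 - 1*425758 = -15180 - 425758 = -440938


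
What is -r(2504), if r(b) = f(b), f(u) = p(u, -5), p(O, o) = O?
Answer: -2504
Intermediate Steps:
f(u) = u
r(b) = b
-r(2504) = -1*2504 = -2504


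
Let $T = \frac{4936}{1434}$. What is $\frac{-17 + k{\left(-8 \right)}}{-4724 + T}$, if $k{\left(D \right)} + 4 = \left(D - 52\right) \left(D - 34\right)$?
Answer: $- \frac{255969}{483520} \approx -0.52939$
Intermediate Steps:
$k{\left(D \right)} = -4 + \left(-52 + D\right) \left(-34 + D\right)$ ($k{\left(D \right)} = -4 + \left(D - 52\right) \left(D - 34\right) = -4 + \left(-52 + D\right) \left(-34 + D\right)$)
$T = \frac{2468}{717}$ ($T = 4936 \cdot \frac{1}{1434} = \frac{2468}{717} \approx 3.4421$)
$\frac{-17 + k{\left(-8 \right)}}{-4724 + T} = \frac{-17 + \left(1764 + \left(-8\right)^{2} - -688\right)}{-4724 + \frac{2468}{717}} = \frac{-17 + \left(1764 + 64 + 688\right)}{- \frac{3384640}{717}} = \left(-17 + 2516\right) \left(- \frac{717}{3384640}\right) = 2499 \left(- \frac{717}{3384640}\right) = - \frac{255969}{483520}$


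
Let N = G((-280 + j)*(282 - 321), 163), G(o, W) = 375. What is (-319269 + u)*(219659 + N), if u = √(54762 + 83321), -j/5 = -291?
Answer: -70250035146 + 220034*√138083 ≈ -7.0168e+10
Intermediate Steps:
j = 1455 (j = -5*(-291) = 1455)
u = √138083 ≈ 371.60
N = 375
(-319269 + u)*(219659 + N) = (-319269 + √138083)*(219659 + 375) = (-319269 + √138083)*220034 = -70250035146 + 220034*√138083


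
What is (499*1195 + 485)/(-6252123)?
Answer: -198930/2084041 ≈ -0.095454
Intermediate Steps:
(499*1195 + 485)/(-6252123) = (596305 + 485)*(-1/6252123) = 596790*(-1/6252123) = -198930/2084041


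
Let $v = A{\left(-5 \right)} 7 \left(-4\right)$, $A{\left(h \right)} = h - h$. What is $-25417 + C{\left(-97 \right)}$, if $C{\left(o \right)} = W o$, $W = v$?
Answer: $-25417$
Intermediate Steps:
$A{\left(h \right)} = 0$
$v = 0$ ($v = 0 \cdot 7 \left(-4\right) = 0 \left(-4\right) = 0$)
$W = 0$
$C{\left(o \right)} = 0$ ($C{\left(o \right)} = 0 o = 0$)
$-25417 + C{\left(-97 \right)} = -25417 + 0 = -25417$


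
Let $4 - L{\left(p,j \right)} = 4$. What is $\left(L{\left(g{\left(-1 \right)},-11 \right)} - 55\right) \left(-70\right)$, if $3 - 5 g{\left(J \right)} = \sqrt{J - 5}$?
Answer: $3850$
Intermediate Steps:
$g{\left(J \right)} = \frac{3}{5} - \frac{\sqrt{-5 + J}}{5}$ ($g{\left(J \right)} = \frac{3}{5} - \frac{\sqrt{J - 5}}{5} = \frac{3}{5} - \frac{\sqrt{-5 + J}}{5}$)
$L{\left(p,j \right)} = 0$ ($L{\left(p,j \right)} = 4 - 4 = 0$)
$\left(L{\left(g{\left(-1 \right)},-11 \right)} - 55\right) \left(-70\right) = \left(0 - 55\right) \left(-70\right) = \left(-55\right) \left(-70\right) = 3850$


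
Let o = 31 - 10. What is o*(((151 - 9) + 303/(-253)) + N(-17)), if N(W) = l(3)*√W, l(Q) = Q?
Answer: 748083/253 + 63*I*√17 ≈ 2956.9 + 259.76*I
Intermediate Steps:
o = 21
N(W) = 3*√W
o*(((151 - 9) + 303/(-253)) + N(-17)) = 21*(((151 - 9) + 303/(-253)) + 3*√(-17)) = 21*((142 + 303*(-1/253)) + 3*(I*√17)) = 21*((142 - 303/253) + 3*I*√17) = 21*(35623/253 + 3*I*√17) = 748083/253 + 63*I*√17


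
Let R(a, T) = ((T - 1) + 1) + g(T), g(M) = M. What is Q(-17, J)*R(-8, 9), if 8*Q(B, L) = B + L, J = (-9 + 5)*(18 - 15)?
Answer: -261/4 ≈ -65.250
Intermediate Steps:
J = -12 (J = -4*3 = -12)
Q(B, L) = B/8 + L/8 (Q(B, L) = (B + L)/8 = B/8 + L/8)
R(a, T) = 2*T (R(a, T) = ((T - 1) + 1) + T = ((-1 + T) + 1) + T = T + T = 2*T)
Q(-17, J)*R(-8, 9) = ((⅛)*(-17) + (⅛)*(-12))*(2*9) = (-17/8 - 3/2)*18 = -29/8*18 = -261/4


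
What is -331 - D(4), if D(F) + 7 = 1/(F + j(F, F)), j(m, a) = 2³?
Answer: -3889/12 ≈ -324.08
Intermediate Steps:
j(m, a) = 8
D(F) = -7 + 1/(8 + F) (D(F) = -7 + 1/(F + 8) = -7 + 1/(8 + F))
-331 - D(4) = -331 - (-55 - 7*4)/(8 + 4) = -331 - (-55 - 28)/12 = -331 - (-83)/12 = -331 - 1*(-83/12) = -331 + 83/12 = -3889/12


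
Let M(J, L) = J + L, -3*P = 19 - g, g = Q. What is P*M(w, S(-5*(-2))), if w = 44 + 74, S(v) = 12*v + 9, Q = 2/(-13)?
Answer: -1577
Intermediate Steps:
Q = -2/13 (Q = 2*(-1/13) = -2/13 ≈ -0.15385)
S(v) = 9 + 12*v
g = -2/13 ≈ -0.15385
P = -83/13 (P = -(19 - 1*(-2/13))/3 = -(19 + 2/13)/3 = -⅓*249/13 = -83/13 ≈ -6.3846)
w = 118
P*M(w, S(-5*(-2))) = -83*(118 + (9 + 12*(-5*(-2))))/13 = -83*(118 + (9 + 12*10))/13 = -83*(118 + (9 + 120))/13 = -83*(118 + 129)/13 = -83/13*247 = -1577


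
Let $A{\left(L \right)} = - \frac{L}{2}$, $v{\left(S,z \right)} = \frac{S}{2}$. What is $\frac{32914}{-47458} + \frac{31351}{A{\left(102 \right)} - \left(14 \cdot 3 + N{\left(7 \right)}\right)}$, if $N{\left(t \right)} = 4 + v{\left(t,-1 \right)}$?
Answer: $- \frac{1491163615}{4769529} \approx -312.64$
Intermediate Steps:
$v{\left(S,z \right)} = \frac{S}{2}$ ($v{\left(S,z \right)} = S \frac{1}{2} = \frac{S}{2}$)
$N{\left(t \right)} = 4 + \frac{t}{2}$
$A{\left(L \right)} = - \frac{L}{2}$
$\frac{32914}{-47458} + \frac{31351}{A{\left(102 \right)} - \left(14 \cdot 3 + N{\left(7 \right)}\right)} = \frac{32914}{-47458} + \frac{31351}{\left(- \frac{1}{2}\right) 102 - \left(14 \cdot 3 + \left(4 + \frac{1}{2} \cdot 7\right)\right)} = 32914 \left(- \frac{1}{47458}\right) + \frac{31351}{-51 - \left(42 + \left(4 + \frac{7}{2}\right)\right)} = - \frac{16457}{23729} + \frac{31351}{-51 - \left(42 + \frac{15}{2}\right)} = - \frac{16457}{23729} + \frac{31351}{-51 - \frac{99}{2}} = - \frac{16457}{23729} + \frac{31351}{- \frac{201}{2}} = - \frac{16457}{23729} + 31351 \left(- \frac{2}{201}\right) = - \frac{16457}{23729} - \frac{62702}{201} = - \frac{1491163615}{4769529}$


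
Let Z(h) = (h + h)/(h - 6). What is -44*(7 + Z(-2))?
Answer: -330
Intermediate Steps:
Z(h) = 2*h/(-6 + h) (Z(h) = (2*h)/(-6 + h) = 2*h/(-6 + h))
-44*(7 + Z(-2)) = -44*(7 + 2*(-2)/(-6 - 2)) = -44*(7 + 2*(-2)/(-8)) = -44*(7 + 2*(-2)*(-⅛)) = -44*(7 + ½) = -44*15/2 = -330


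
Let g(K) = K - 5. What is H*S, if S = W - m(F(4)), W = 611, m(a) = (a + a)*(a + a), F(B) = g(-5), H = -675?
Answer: -142425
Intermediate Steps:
g(K) = -5 + K
F(B) = -10 (F(B) = -5 - 5 = -10)
m(a) = 4*a² (m(a) = (2*a)*(2*a) = 4*a²)
S = 211 (S = 611 - 4*(-10)² = 611 - 4*100 = 611 - 1*400 = 611 - 400 = 211)
H*S = -675*211 = -142425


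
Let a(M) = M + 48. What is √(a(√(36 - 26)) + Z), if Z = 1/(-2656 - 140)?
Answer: √(93810693 + 1954404*√10)/1398 ≈ 7.1528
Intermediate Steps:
a(M) = 48 + M
Z = -1/2796 (Z = 1/(-2796) = -1/2796 ≈ -0.00035765)
√(a(√(36 - 26)) + Z) = √((48 + √(36 - 26)) - 1/2796) = √((48 + √10) - 1/2796) = √(134207/2796 + √10)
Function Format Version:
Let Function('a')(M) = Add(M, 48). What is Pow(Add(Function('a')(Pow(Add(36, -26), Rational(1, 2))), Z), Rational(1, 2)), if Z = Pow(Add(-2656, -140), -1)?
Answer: Mul(Rational(1, 1398), Pow(Add(93810693, Mul(1954404, Pow(10, Rational(1, 2)))), Rational(1, 2))) ≈ 7.1528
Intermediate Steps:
Function('a')(M) = Add(48, M)
Z = Rational(-1, 2796) (Z = Pow(-2796, -1) = Rational(-1, 2796) ≈ -0.00035765)
Pow(Add(Function('a')(Pow(Add(36, -26), Rational(1, 2))), Z), Rational(1, 2)) = Pow(Add(Add(48, Pow(Add(36, -26), Rational(1, 2))), Rational(-1, 2796)), Rational(1, 2)) = Pow(Add(Add(48, Pow(10, Rational(1, 2))), Rational(-1, 2796)), Rational(1, 2)) = Pow(Add(Rational(134207, 2796), Pow(10, Rational(1, 2))), Rational(1, 2))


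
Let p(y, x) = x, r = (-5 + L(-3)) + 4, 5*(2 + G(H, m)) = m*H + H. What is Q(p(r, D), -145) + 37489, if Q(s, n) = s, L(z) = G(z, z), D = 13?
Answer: 37502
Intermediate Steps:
G(H, m) = -2 + H/5 + H*m/5 (G(H, m) = -2 + (m*H + H)/5 = -2 + (H*m + H)/5 = -2 + (H + H*m)/5 = -2 + (H/5 + H*m/5) = -2 + H/5 + H*m/5)
L(z) = -2 + z/5 + z²/5 (L(z) = -2 + z/5 + z*z/5 = -2 + z/5 + z²/5)
r = -9/5 (r = (-5 + (-2 + (⅕)*(-3) + (⅕)*(-3)²)) + 4 = (-5 + (-2 - ⅗ + (⅕)*9)) + 4 = (-5 + (-2 - ⅗ + 9/5)) + 4 = (-5 - ⅘) + 4 = -29/5 + 4 = -9/5 ≈ -1.8000)
Q(p(r, D), -145) + 37489 = 13 + 37489 = 37502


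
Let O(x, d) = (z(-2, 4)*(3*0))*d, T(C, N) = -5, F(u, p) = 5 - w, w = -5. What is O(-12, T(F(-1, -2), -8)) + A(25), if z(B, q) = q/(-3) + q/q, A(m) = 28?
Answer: 28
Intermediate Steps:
F(u, p) = 10 (F(u, p) = 5 - 1*(-5) = 5 + 5 = 10)
z(B, q) = 1 - q/3 (z(B, q) = q*(-⅓) + 1 = -q/3 + 1 = 1 - q/3)
O(x, d) = 0 (O(x, d) = ((1 - ⅓*4)*(3*0))*d = ((1 - 4/3)*0)*d = (-⅓*0)*d = 0*d = 0)
O(-12, T(F(-1, -2), -8)) + A(25) = 0 + 28 = 28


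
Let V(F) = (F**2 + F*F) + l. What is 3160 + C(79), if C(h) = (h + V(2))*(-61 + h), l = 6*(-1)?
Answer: 4618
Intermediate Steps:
l = -6
V(F) = -6 + 2*F**2 (V(F) = (F**2 + F*F) - 6 = (F**2 + F**2) - 6 = 2*F**2 - 6 = -6 + 2*F**2)
C(h) = (-61 + h)*(2 + h) (C(h) = (h + (-6 + 2*2**2))*(-61 + h) = (h + (-6 + 2*4))*(-61 + h) = (h + (-6 + 8))*(-61 + h) = (h + 2)*(-61 + h) = (2 + h)*(-61 + h) = (-61 + h)*(2 + h))
3160 + C(79) = 3160 + (-122 + 79**2 - 59*79) = 3160 + (-122 + 6241 - 4661) = 3160 + 1458 = 4618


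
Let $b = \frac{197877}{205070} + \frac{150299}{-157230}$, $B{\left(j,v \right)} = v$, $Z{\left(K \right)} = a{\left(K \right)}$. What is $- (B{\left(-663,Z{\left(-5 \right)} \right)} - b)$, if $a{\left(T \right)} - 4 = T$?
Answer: $\frac{1626677044}{1612157805} \approx 1.009$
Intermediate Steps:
$a{\left(T \right)} = 4 + T$
$Z{\left(K \right)} = 4 + K$
$b = \frac{14519239}{1612157805}$ ($b = 197877 \cdot \frac{1}{205070} + 150299 \left(- \frac{1}{157230}\right) = \frac{197877}{205070} - \frac{150299}{157230} = \frac{14519239}{1612157805} \approx 0.0090061$)
$- (B{\left(-663,Z{\left(-5 \right)} \right)} - b) = - (\left(4 - 5\right) - \frac{14519239}{1612157805}) = - (-1 - \frac{14519239}{1612157805}) = \left(-1\right) \left(- \frac{1626677044}{1612157805}\right) = \frac{1626677044}{1612157805}$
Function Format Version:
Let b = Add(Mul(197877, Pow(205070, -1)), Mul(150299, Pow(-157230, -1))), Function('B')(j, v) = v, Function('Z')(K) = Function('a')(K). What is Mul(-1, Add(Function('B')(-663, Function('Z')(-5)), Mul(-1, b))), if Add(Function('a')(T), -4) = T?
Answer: Rational(1626677044, 1612157805) ≈ 1.0090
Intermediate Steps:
Function('a')(T) = Add(4, T)
Function('Z')(K) = Add(4, K)
b = Rational(14519239, 1612157805) (b = Add(Mul(197877, Rational(1, 205070)), Mul(150299, Rational(-1, 157230))) = Add(Rational(197877, 205070), Rational(-150299, 157230)) = Rational(14519239, 1612157805) ≈ 0.0090061)
Mul(-1, Add(Function('B')(-663, Function('Z')(-5)), Mul(-1, b))) = Mul(-1, Add(Add(4, -5), Mul(-1, Rational(14519239, 1612157805)))) = Mul(-1, Add(-1, Rational(-14519239, 1612157805))) = Mul(-1, Rational(-1626677044, 1612157805)) = Rational(1626677044, 1612157805)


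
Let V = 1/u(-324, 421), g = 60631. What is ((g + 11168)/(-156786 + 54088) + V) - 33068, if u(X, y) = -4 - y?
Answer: -1443338039473/43646650 ≈ -33069.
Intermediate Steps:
V = -1/425 (V = 1/(-4 - 1*421) = 1/(-4 - 421) = 1/(-425) = -1/425 ≈ -0.0023529)
((g + 11168)/(-156786 + 54088) + V) - 33068 = ((60631 + 11168)/(-156786 + 54088) - 1/425) - 33068 = (71799/(-102698) - 1/425) - 33068 = (71799*(-1/102698) - 1/425) - 33068 = (-71799/102698 - 1/425) - 33068 = -30617273/43646650 - 33068 = -1443338039473/43646650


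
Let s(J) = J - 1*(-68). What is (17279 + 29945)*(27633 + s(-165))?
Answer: 1300360064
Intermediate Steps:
s(J) = 68 + J (s(J) = J + 68 = 68 + J)
(17279 + 29945)*(27633 + s(-165)) = (17279 + 29945)*(27633 + (68 - 165)) = 47224*(27633 - 97) = 47224*27536 = 1300360064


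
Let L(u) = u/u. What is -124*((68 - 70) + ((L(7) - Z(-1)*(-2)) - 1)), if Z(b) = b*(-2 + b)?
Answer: -496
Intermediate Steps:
L(u) = 1
-124*((68 - 70) + ((L(7) - Z(-1)*(-2)) - 1)) = -124*((68 - 70) + ((1 - (-1)*(-2 - 1)*(-2)) - 1)) = -124*(-2 + ((1 - (-1)*(-3)*(-2)) - 1)) = -124*(-2 + ((1 - 1*3*(-2)) - 1)) = -124*(-2 + ((1 - 3*(-2)) - 1)) = -124*(-2 + ((1 + 6) - 1)) = -124*(-2 + (7 - 1)) = -124*(-2 + 6) = -124*4 = -496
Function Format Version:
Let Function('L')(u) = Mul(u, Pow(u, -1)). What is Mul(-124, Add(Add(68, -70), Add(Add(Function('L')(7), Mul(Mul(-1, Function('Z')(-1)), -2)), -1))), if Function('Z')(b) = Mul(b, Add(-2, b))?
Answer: -496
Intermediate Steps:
Function('L')(u) = 1
Mul(-124, Add(Add(68, -70), Add(Add(Function('L')(7), Mul(Mul(-1, Function('Z')(-1)), -2)), -1))) = Mul(-124, Add(Add(68, -70), Add(Add(1, Mul(Mul(-1, Mul(-1, Add(-2, -1))), -2)), -1))) = Mul(-124, Add(-2, Add(Add(1, Mul(Mul(-1, Mul(-1, -3)), -2)), -1))) = Mul(-124, Add(-2, Add(Add(1, Mul(Mul(-1, 3), -2)), -1))) = Mul(-124, Add(-2, Add(Add(1, Mul(-3, -2)), -1))) = Mul(-124, Add(-2, Add(Add(1, 6), -1))) = Mul(-124, Add(-2, Add(7, -1))) = Mul(-124, Add(-2, 6)) = Mul(-124, 4) = -496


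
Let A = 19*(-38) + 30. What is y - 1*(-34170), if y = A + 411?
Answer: 33889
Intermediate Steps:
A = -692 (A = -722 + 30 = -692)
y = -281 (y = -692 + 411 = -281)
y - 1*(-34170) = -281 - 1*(-34170) = -281 + 34170 = 33889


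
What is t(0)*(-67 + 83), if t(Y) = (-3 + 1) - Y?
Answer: -32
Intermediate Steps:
t(Y) = -2 - Y
t(0)*(-67 + 83) = (-2 - 1*0)*(-67 + 83) = (-2 + 0)*16 = -2*16 = -32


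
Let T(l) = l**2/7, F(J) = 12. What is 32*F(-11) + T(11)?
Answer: 2809/7 ≈ 401.29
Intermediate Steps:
T(l) = l**2/7 (T(l) = l**2*(1/7) = l**2/7)
32*F(-11) + T(11) = 32*12 + (1/7)*11**2 = 384 + (1/7)*121 = 384 + 121/7 = 2809/7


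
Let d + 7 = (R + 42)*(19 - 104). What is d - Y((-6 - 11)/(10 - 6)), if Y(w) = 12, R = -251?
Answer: 17746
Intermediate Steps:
d = 17758 (d = -7 + (-251 + 42)*(19 - 104) = -7 - 209*(-85) = -7 + 17765 = 17758)
d - Y((-6 - 11)/(10 - 6)) = 17758 - 1*12 = 17758 - 12 = 17746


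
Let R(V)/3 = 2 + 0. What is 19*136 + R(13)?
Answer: 2590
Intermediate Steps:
R(V) = 6 (R(V) = 3*(2 + 0) = 3*2 = 6)
19*136 + R(13) = 19*136 + 6 = 2584 + 6 = 2590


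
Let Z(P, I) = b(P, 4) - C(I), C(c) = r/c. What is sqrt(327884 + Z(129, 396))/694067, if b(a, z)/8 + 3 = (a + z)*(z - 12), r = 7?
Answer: sqrt(1391079811)/45808422 ≈ 0.00081420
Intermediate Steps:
b(a, z) = -24 + 8*(-12 + z)*(a + z) (b(a, z) = -24 + 8*((a + z)*(z - 12)) = -24 + 8*((a + z)*(-12 + z)) = -24 + 8*((-12 + z)*(a + z)) = -24 + 8*(-12 + z)*(a + z))
C(c) = 7/c
Z(P, I) = -280 - 64*P - 7/I (Z(P, I) = (-24 - 96*P - 96*4 + 8*4**2 + 8*P*4) - 7/I = (-24 - 96*P - 384 + 8*16 + 32*P) - 7/I = (-24 - 96*P - 384 + 128 + 32*P) - 7/I = (-280 - 64*P) - 7/I = -280 - 64*P - 7/I)
sqrt(327884 + Z(129, 396))/694067 = sqrt(327884 + (-280 - 64*129 - 7/396))/694067 = sqrt(327884 + (-280 - 8256 - 7*1/396))*(1/694067) = sqrt(327884 + (-280 - 8256 - 7/396))*(1/694067) = sqrt(327884 - 3380263/396)*(1/694067) = sqrt(126461801/396)*(1/694067) = (sqrt(1391079811)/66)*(1/694067) = sqrt(1391079811)/45808422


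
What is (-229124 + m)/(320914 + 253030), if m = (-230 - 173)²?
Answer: -66715/573944 ≈ -0.11624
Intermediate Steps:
m = 162409 (m = (-403)² = 162409)
(-229124 + m)/(320914 + 253030) = (-229124 + 162409)/(320914 + 253030) = -66715/573944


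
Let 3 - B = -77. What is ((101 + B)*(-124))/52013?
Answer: -22444/52013 ≈ -0.43151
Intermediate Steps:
B = 80 (B = 3 - 1*(-77) = 3 + 77 = 80)
((101 + B)*(-124))/52013 = ((101 + 80)*(-124))/52013 = (181*(-124))*(1/52013) = -22444*1/52013 = -22444/52013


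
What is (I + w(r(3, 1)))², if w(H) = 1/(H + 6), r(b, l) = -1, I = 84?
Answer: 177241/25 ≈ 7089.6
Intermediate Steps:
w(H) = 1/(6 + H)
(I + w(r(3, 1)))² = (84 + 1/(6 - 1))² = (84 + 1/5)² = (84 + ⅕)² = (421/5)² = 177241/25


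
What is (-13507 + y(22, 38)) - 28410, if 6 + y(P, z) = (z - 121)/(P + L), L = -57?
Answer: -1467222/35 ≈ -41921.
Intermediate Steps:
y(P, z) = -6 + (-121 + z)/(-57 + P) (y(P, z) = -6 + (z - 121)/(P - 57) = -6 + (-121 + z)/(-57 + P))
(-13507 + y(22, 38)) - 28410 = (-13507 + (221 + 38 - 6*22)/(-57 + 22)) - 28410 = (-13507 + (221 + 38 - 132)/(-35)) - 28410 = (-13507 - 1/35*127) - 28410 = (-13507 - 127/35) - 28410 = -472872/35 - 28410 = -1467222/35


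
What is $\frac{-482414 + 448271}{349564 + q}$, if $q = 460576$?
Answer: $- \frac{34143}{810140} \approx -0.042145$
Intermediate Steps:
$\frac{-482414 + 448271}{349564 + q} = \frac{-482414 + 448271}{349564 + 460576} = - \frac{34143}{810140}$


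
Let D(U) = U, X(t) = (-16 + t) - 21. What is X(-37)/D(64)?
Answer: -37/32 ≈ -1.1563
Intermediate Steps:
X(t) = -37 + t
X(-37)/D(64) = (-37 - 37)/64 = -74*1/64 = -37/32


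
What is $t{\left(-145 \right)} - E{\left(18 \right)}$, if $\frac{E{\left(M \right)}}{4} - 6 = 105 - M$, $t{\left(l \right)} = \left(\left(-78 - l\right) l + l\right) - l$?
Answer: $-10087$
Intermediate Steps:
$t{\left(l \right)} = l \left(-78 - l\right)$ ($t{\left(l \right)} = \left(l \left(-78 - l\right) + l\right) - l = \left(l + l \left(-78 - l\right)\right) - l = l \left(-78 - l\right)$)
$E{\left(M \right)} = 444 - 4 M$ ($E{\left(M \right)} = 24 + 4 \left(105 - M\right) = 24 - \left(-420 + 4 M\right) = 444 - 4 M$)
$t{\left(-145 \right)} - E{\left(18 \right)} = \left(-1\right) \left(-145\right) \left(78 - 145\right) - \left(444 - 72\right) = \left(-1\right) \left(-145\right) \left(-67\right) - \left(444 - 72\right) = -9715 - 372 = -10087$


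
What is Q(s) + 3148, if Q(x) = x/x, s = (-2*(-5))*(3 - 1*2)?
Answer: 3149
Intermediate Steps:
s = 10 (s = 10*(3 - 2) = 10*1 = 10)
Q(x) = 1
Q(s) + 3148 = 1 + 3148 = 3149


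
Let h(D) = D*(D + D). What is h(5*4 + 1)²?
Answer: 777924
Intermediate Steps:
h(D) = 2*D² (h(D) = D*(2*D) = 2*D²)
h(5*4 + 1)² = (2*(5*4 + 1)²)² = (2*(20 + 1)²)² = (2*21²)² = (2*441)² = 882² = 777924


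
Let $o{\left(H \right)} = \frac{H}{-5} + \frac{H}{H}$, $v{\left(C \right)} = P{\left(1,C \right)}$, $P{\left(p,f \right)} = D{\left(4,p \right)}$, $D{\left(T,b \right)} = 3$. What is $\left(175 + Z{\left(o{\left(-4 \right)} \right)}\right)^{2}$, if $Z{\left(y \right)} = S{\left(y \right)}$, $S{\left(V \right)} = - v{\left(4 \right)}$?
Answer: $29584$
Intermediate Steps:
$P{\left(p,f \right)} = 3$
$v{\left(C \right)} = 3$
$S{\left(V \right)} = -3$ ($S{\left(V \right)} = \left(-1\right) 3 = -3$)
$o{\left(H \right)} = 1 - \frac{H}{5}$ ($o{\left(H \right)} = H \left(- \frac{1}{5}\right) + 1 = - \frac{H}{5} + 1 = 1 - \frac{H}{5}$)
$Z{\left(y \right)} = -3$
$\left(175 + Z{\left(o{\left(-4 \right)} \right)}\right)^{2} = \left(175 - 3\right)^{2} = 172^{2} = 29584$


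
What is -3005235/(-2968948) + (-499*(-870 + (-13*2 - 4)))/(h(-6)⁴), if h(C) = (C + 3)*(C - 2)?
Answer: 16183468015/6840456192 ≈ 2.3658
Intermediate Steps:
h(C) = (-2 + C)*(3 + C) (h(C) = (3 + C)*(-2 + C) = (-2 + C)*(3 + C))
-3005235/(-2968948) + (-499*(-870 + (-13*2 - 4)))/(h(-6)⁴) = -3005235/(-2968948) + (-499*(-870 + (-13*2 - 4)))/((-6 - 6 + (-6)²)⁴) = -3005235*(-1/2968948) + (-499*(-870 + (-26 - 4)))/((-6 - 6 + 36)⁴) = 3005235/2968948 + (-499*(-870 - 30))/(24⁴) = 3005235/2968948 - 499*(-900)/331776 = 3005235/2968948 + 449100*(1/331776) = 3005235/2968948 + 12475/9216 = 16183468015/6840456192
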